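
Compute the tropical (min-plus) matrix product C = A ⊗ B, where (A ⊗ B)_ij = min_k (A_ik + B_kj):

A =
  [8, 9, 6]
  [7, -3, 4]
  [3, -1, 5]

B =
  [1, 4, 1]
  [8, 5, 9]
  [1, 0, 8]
A ⊗ B =
  [7, 6, 9]
  [5, 2, 6]
  [4, 4, 4]

Apply the min-plus product entry-by-entry:
  C[0][0] = min over k of (A[0][0] + B[0][0] = 8 + 1 = 9, A[0][1] + B[1][0] = 9 + 8 = 17, A[0][2] + B[2][0] = 6 + 1 = 7) = 7 (attained at k = 2)
  C[0][1] = min over k of (A[0][0] + B[0][1] = 8 + 4 = 12, A[0][1] + B[1][1] = 9 + 5 = 14, A[0][2] + B[2][1] = 6 + 0 = 6) = 6 (attained at k = 2)
  C[0][2] = min over k of (A[0][0] + B[0][2] = 8 + 1 = 9, A[0][1] + B[1][2] = 9 + 9 = 18, A[0][2] + B[2][2] = 6 + 8 = 14) = 9 (attained at k = 0)
  C[1][0] = min over k of (A[1][0] + B[0][0] = 7 + 1 = 8, A[1][1] + B[1][0] = -3 + 8 = 5, A[1][2] + B[2][0] = 4 + 1 = 5) = 5 (attained at k = 1)
  C[1][1] = min over k of (A[1][0] + B[0][1] = 7 + 4 = 11, A[1][1] + B[1][1] = -3 + 5 = 2, A[1][2] + B[2][1] = 4 + 0 = 4) = 2 (attained at k = 1)
  C[1][2] = min over k of (A[1][0] + B[0][2] = 7 + 1 = 8, A[1][1] + B[1][2] = -3 + 9 = 6, A[1][2] + B[2][2] = 4 + 8 = 12) = 6 (attained at k = 1)
  C[2][0] = min over k of (A[2][0] + B[0][0] = 3 + 1 = 4, A[2][1] + B[1][0] = -1 + 8 = 7, A[2][2] + B[2][0] = 5 + 1 = 6) = 4 (attained at k = 0)
  C[2][1] = min over k of (A[2][0] + B[0][1] = 3 + 4 = 7, A[2][1] + B[1][1] = -1 + 5 = 4, A[2][2] + B[2][1] = 5 + 0 = 5) = 4 (attained at k = 1)
  C[2][2] = min over k of (A[2][0] + B[0][2] = 3 + 1 = 4, A[2][1] + B[1][2] = -1 + 9 = 8, A[2][2] + B[2][2] = 5 + 8 = 13) = 4 (attained at k = 0)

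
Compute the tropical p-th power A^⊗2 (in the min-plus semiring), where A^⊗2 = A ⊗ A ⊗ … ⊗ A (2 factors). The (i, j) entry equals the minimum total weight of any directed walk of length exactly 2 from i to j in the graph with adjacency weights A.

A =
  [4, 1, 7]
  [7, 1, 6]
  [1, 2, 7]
A^⊗2 =
  [8, 2, 7]
  [7, 2, 7]
  [5, 2, 8]

Each entry (A^⊗2)_ij equals the minimum over all length-2 walks i = v_0 → v_1 → … → v_2 = j of Σ_t A[v_t][v_{t+1}]. For example, for (i, j) = (0, 2) we minimise over 3 possible intermediate vertex sequences; the minimum is 7, attained along the walk 0 → 1 → 2.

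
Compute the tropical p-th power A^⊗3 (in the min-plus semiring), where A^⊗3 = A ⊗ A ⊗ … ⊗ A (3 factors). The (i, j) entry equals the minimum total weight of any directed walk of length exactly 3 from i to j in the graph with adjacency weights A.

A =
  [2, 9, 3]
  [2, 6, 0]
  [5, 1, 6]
A^⊗3 =
  [6, 6, 4]
  [3, 6, 1]
  [5, 2, 6]

Each entry (A^⊗3)_ij equals the minimum over all length-3 walks i = v_0 → v_1 → … → v_3 = j of Σ_t A[v_t][v_{t+1}]. For example, for (i, j) = (0, 2) we minimise over 9 possible intermediate vertex sequences; the minimum is 4, attained along the walk 0 → 2 → 1 → 2.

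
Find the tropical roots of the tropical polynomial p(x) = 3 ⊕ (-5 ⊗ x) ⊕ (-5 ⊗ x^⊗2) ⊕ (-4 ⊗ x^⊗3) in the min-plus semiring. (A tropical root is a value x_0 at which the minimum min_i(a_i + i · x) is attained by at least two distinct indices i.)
Roots: {-1, 0, 8}

Each tropical root is a break point of the lower envelope of the lines y = a_i + i · x (there are 4 lines, with slopes 0, 1, ..., 3). Only the lines that attain the minimum somewhere contribute to roots; other lines are dominated. Here the surviving (envelope) indices are i = 3, i = 2, i = 1, i = 0.
Intersections between consecutive envelope lines give the roots: for adjacent envelope indices i < j the intersection is x = (a_i − a_j) / (j − i). Reading off the sorted break points: {-1, 0, 8}.
Verification: at each break x_0, at least two indices attain the minimum of min_i(a_i + i · x_0).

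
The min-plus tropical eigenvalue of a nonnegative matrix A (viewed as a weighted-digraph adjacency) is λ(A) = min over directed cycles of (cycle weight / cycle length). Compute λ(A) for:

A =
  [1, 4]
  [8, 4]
λ(A) = 1

Enumerate directed cycles and compute their means (weight / length). Sample:
  cycle 0 → 0: weight = 1, length = 1, mean = 1/1 ≈ 1.000
  cycle 1 → 1: weight = 4, length = 1, mean = 4/1 ≈ 4.000
  cycle 0 → 1 → 0: weight = 12, length = 2, mean = 12/2 ≈ 6.000
  cycle 1 → 0 → 1: weight = 12, length = 2, mean = 12/2 ≈ 6.000
Minimum mean = 1.000, attained e.g. along the cycle 0 → 0 with weight 1 and length 1. So λ(A) = 1/1 = 1.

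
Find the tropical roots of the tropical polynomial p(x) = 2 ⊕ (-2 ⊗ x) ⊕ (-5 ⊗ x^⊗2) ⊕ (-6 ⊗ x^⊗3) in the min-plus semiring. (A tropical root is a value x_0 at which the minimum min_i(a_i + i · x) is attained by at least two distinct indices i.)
Roots: {1, 3, 4}

Each tropical root is a break point of the lower envelope of the lines y = a_i + i · x (there are 4 lines, with slopes 0, 1, ..., 3). Only the lines that attain the minimum somewhere contribute to roots; other lines are dominated. Here the surviving (envelope) indices are i = 3, i = 2, i = 1, i = 0.
Intersections between consecutive envelope lines give the roots: for adjacent envelope indices i < j the intersection is x = (a_i − a_j) / (j − i). Reading off the sorted break points: {1, 3, 4}.
Verification: at each break x_0, at least two indices attain the minimum of min_i(a_i + i · x_0).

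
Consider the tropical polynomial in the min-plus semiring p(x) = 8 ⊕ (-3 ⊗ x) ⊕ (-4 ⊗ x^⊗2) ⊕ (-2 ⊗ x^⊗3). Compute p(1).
p(1) = -2

A tropical monomial a ⊗ x^⊗i evaluates to a + i · x. Evaluating each term at x = 1:
  Term 0 contributes 8 + 0 · 1 = 8
  Term 1 contributes -3 + 1 · 1 = -2
  Term 2 contributes -4 + 2 · 1 = -2
  Term 3 contributes -2 + 3 · 1 = 1
p(1) = ⊕ of these = min[8, -2, -2, 1] = -2.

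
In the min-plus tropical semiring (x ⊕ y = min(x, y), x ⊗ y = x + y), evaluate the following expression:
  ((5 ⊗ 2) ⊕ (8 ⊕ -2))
((5 ⊗ 2) ⊕ (8 ⊕ -2)) = -2

Expand innermost to outermost. Recall ⊕ takes the minimum of its arguments and ⊗ takes their sum. Working out the expression ((5 ⊗ 2) ⊕ (8 ⊕ -2)) gives -2.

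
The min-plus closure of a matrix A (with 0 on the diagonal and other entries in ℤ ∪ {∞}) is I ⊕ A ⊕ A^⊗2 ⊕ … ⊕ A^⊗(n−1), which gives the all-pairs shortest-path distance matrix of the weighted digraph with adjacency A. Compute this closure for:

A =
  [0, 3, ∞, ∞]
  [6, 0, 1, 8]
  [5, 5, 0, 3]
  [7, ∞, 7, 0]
Closure =
  [0, 3, 4, 7]
  [6, 0, 1, 4]
  [5, 5, 0, 3]
  [7, 10, 7, 0]

This is the Floyd-Warshall all-pairs shortest-path computation. For each intermediate vertex k = 0, 1, …, 3, update dist[i][j] ← min(dist[i][j], dist[i][k] + dist[k][j]). The final matrix gives, for each (i, j), the minimum total weight of any directed path from i to j (possibly empty when i = j).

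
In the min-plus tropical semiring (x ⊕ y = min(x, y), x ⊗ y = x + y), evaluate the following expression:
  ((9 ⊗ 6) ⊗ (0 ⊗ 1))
((9 ⊗ 6) ⊗ (0 ⊗ 1)) = 16

Expand innermost to outermost. Recall ⊕ takes the minimum of its arguments and ⊗ takes their sum. Working out the expression ((9 ⊗ 6) ⊗ (0 ⊗ 1)) gives 16.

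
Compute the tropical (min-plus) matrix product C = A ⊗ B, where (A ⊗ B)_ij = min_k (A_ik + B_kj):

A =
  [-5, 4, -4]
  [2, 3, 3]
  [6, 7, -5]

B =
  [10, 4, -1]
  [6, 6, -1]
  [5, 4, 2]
A ⊗ B =
  [1, -1, -6]
  [8, 6, 1]
  [0, -1, -3]

Apply the min-plus product entry-by-entry:
  C[0][0] = min over k of (A[0][0] + B[0][0] = -5 + 10 = 5, A[0][1] + B[1][0] = 4 + 6 = 10, A[0][2] + B[2][0] = -4 + 5 = 1) = 1 (attained at k = 2)
  C[0][1] = min over k of (A[0][0] + B[0][1] = -5 + 4 = -1, A[0][1] + B[1][1] = 4 + 6 = 10, A[0][2] + B[2][1] = -4 + 4 = 0) = -1 (attained at k = 0)
  C[0][2] = min over k of (A[0][0] + B[0][2] = -5 + -1 = -6, A[0][1] + B[1][2] = 4 + -1 = 3, A[0][2] + B[2][2] = -4 + 2 = -2) = -6 (attained at k = 0)
  C[1][0] = min over k of (A[1][0] + B[0][0] = 2 + 10 = 12, A[1][1] + B[1][0] = 3 + 6 = 9, A[1][2] + B[2][0] = 3 + 5 = 8) = 8 (attained at k = 2)
  C[1][1] = min over k of (A[1][0] + B[0][1] = 2 + 4 = 6, A[1][1] + B[1][1] = 3 + 6 = 9, A[1][2] + B[2][1] = 3 + 4 = 7) = 6 (attained at k = 0)
  C[1][2] = min over k of (A[1][0] + B[0][2] = 2 + -1 = 1, A[1][1] + B[1][2] = 3 + -1 = 2, A[1][2] + B[2][2] = 3 + 2 = 5) = 1 (attained at k = 0)
  C[2][0] = min over k of (A[2][0] + B[0][0] = 6 + 10 = 16, A[2][1] + B[1][0] = 7 + 6 = 13, A[2][2] + B[2][0] = -5 + 5 = 0) = 0 (attained at k = 2)
  C[2][1] = min over k of (A[2][0] + B[0][1] = 6 + 4 = 10, A[2][1] + B[1][1] = 7 + 6 = 13, A[2][2] + B[2][1] = -5 + 4 = -1) = -1 (attained at k = 2)
  C[2][2] = min over k of (A[2][0] + B[0][2] = 6 + -1 = 5, A[2][1] + B[1][2] = 7 + -1 = 6, A[2][2] + B[2][2] = -5 + 2 = -3) = -3 (attained at k = 2)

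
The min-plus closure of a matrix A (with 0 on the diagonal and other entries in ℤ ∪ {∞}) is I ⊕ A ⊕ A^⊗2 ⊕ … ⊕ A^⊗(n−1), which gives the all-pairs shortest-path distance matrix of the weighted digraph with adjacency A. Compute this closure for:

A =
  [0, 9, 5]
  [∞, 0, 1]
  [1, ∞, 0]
Closure =
  [0, 9, 5]
  [2, 0, 1]
  [1, 10, 0]

This is the Floyd-Warshall all-pairs shortest-path computation. For each intermediate vertex k = 0, 1, …, 2, update dist[i][j] ← min(dist[i][j], dist[i][k] + dist[k][j]). The final matrix gives, for each (i, j), the minimum total weight of any directed path from i to j (possibly empty when i = j).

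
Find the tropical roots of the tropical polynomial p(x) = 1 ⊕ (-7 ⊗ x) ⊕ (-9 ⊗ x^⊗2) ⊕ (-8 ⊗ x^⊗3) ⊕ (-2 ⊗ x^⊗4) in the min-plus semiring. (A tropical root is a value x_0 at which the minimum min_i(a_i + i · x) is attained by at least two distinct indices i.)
Roots: {-6, -1, 2, 8}

Each tropical root is a break point of the lower envelope of the lines y = a_i + i · x (there are 5 lines, with slopes 0, 1, ..., 4). Only the lines that attain the minimum somewhere contribute to roots; other lines are dominated. Here the surviving (envelope) indices are i = 4, i = 3, i = 2, i = 1, i = 0.
Intersections between consecutive envelope lines give the roots: for adjacent envelope indices i < j the intersection is x = (a_i − a_j) / (j − i). Reading off the sorted break points: {-6, -1, 2, 8}.
Verification: at each break x_0, at least two indices attain the minimum of min_i(a_i + i · x_0).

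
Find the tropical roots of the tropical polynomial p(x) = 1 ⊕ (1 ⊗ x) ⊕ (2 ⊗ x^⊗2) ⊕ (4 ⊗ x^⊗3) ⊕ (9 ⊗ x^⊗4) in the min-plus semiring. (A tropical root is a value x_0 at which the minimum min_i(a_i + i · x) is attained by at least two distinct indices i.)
Roots: {-5, -2, -1, 0}

Each tropical root is a break point of the lower envelope of the lines y = a_i + i · x (there are 5 lines, with slopes 0, 1, ..., 4). Only the lines that attain the minimum somewhere contribute to roots; other lines are dominated. Here the surviving (envelope) indices are i = 4, i = 3, i = 2, i = 1, i = 0.
Intersections between consecutive envelope lines give the roots: for adjacent envelope indices i < j the intersection is x = (a_i − a_j) / (j − i). Reading off the sorted break points: {-5, -2, -1, 0}.
Verification: at each break x_0, at least two indices attain the minimum of min_i(a_i + i · x_0).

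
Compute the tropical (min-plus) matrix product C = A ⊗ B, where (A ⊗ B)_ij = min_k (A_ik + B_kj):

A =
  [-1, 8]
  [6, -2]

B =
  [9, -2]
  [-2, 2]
A ⊗ B =
  [6, -3]
  [-4, 0]

Apply the min-plus product entry-by-entry:
  C[0][0] = min over k of (A[0][0] + B[0][0] = -1 + 9 = 8, A[0][1] + B[1][0] = 8 + -2 = 6) = 6 (attained at k = 1)
  C[0][1] = min over k of (A[0][0] + B[0][1] = -1 + -2 = -3, A[0][1] + B[1][1] = 8 + 2 = 10) = -3 (attained at k = 0)
  C[1][0] = min over k of (A[1][0] + B[0][0] = 6 + 9 = 15, A[1][1] + B[1][0] = -2 + -2 = -4) = -4 (attained at k = 1)
  C[1][1] = min over k of (A[1][0] + B[0][1] = 6 + -2 = 4, A[1][1] + B[1][1] = -2 + 2 = 0) = 0 (attained at k = 1)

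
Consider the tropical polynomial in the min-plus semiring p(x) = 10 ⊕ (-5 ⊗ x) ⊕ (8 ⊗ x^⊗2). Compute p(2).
p(2) = -3

A tropical monomial a ⊗ x^⊗i evaluates to a + i · x. Evaluating each term at x = 2:
  Term 0 contributes 10 + 0 · 2 = 10
  Term 1 contributes -5 + 1 · 2 = -3
  Term 2 contributes 8 + 2 · 2 = 12
p(2) = ⊕ of these = min[10, -3, 12] = -3.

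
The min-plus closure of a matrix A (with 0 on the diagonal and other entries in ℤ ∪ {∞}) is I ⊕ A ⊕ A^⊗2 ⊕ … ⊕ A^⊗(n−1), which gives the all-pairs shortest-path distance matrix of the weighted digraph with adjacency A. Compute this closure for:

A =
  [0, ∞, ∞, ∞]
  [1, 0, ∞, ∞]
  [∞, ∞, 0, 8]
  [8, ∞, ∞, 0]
Closure =
  [0, ∞, ∞, ∞]
  [1, 0, ∞, ∞]
  [16, ∞, 0, 8]
  [8, ∞, ∞, 0]

This is the Floyd-Warshall all-pairs shortest-path computation. For each intermediate vertex k = 0, 1, …, 3, update dist[i][j] ← min(dist[i][j], dist[i][k] + dist[k][j]). The final matrix gives, for each (i, j), the minimum total weight of any directed path from i to j (possibly empty when i = j).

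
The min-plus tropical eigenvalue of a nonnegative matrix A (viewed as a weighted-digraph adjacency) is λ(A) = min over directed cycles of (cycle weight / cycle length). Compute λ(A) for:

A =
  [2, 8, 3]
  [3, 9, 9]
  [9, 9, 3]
λ(A) = 2

Enumerate directed cycles and compute their means (weight / length). Sample:
  cycle 0 → 0: weight = 2, length = 1, mean = 2/1 ≈ 2.000
  cycle 1 → 1: weight = 9, length = 1, mean = 9/1 ≈ 9.000
  cycle 2 → 2: weight = 3, length = 1, mean = 3/1 ≈ 3.000
  cycle 0 → 1 → 0: weight = 11, length = 2, mean = 11/2 ≈ 5.500
  cycle 0 → 2 → 0: weight = 12, length = 2, mean = 12/2 ≈ 6.000
  cycle 1 → 0 → 1: weight = 11, length = 2, mean = 11/2 ≈ 5.500
Minimum mean = 2.000, attained e.g. along the cycle 0 → 0 with weight 2 and length 1. So λ(A) = 2/1 = 2.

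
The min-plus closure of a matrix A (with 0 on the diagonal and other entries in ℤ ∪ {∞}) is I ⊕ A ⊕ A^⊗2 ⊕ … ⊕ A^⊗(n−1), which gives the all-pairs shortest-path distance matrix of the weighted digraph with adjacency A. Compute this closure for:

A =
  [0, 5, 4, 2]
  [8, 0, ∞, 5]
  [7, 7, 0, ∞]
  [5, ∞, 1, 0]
Closure =
  [0, 5, 3, 2]
  [8, 0, 6, 5]
  [7, 7, 0, 9]
  [5, 8, 1, 0]

This is the Floyd-Warshall all-pairs shortest-path computation. For each intermediate vertex k = 0, 1, …, 3, update dist[i][j] ← min(dist[i][j], dist[i][k] + dist[k][j]). The final matrix gives, for each (i, j), the minimum total weight of any directed path from i to j (possibly empty when i = j).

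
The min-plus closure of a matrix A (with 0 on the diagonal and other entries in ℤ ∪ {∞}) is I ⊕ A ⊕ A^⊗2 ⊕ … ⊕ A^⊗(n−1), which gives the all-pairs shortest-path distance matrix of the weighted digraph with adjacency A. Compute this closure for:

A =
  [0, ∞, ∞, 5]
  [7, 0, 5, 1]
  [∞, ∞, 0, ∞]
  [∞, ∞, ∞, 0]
Closure =
  [0, ∞, ∞, 5]
  [7, 0, 5, 1]
  [∞, ∞, 0, ∞]
  [∞, ∞, ∞, 0]

This is the Floyd-Warshall all-pairs shortest-path computation. For each intermediate vertex k = 0, 1, …, 3, update dist[i][j] ← min(dist[i][j], dist[i][k] + dist[k][j]). The final matrix gives, for each (i, j), the minimum total weight of any directed path from i to j (possibly empty when i = j).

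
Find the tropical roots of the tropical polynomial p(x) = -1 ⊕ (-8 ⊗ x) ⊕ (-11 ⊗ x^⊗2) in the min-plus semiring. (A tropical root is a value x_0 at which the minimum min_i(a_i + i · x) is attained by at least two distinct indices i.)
Roots: {3, 7}

Each tropical root is a break point of the lower envelope of the lines y = a_i + i · x (there are 3 lines, with slopes 0, 1, ..., 2). Only the lines that attain the minimum somewhere contribute to roots; other lines are dominated. Here the surviving (envelope) indices are i = 2, i = 1, i = 0.
Intersections between consecutive envelope lines give the roots: for adjacent envelope indices i < j the intersection is x = (a_i − a_j) / (j − i). Reading off the sorted break points: {3, 7}.
Verification: at each break x_0, at least two indices attain the minimum of min_i(a_i + i · x_0).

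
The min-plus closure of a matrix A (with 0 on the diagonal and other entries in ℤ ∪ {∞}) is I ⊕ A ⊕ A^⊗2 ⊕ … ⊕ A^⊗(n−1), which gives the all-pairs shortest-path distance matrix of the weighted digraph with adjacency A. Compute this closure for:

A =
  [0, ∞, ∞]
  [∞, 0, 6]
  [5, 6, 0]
Closure =
  [0, ∞, ∞]
  [11, 0, 6]
  [5, 6, 0]

This is the Floyd-Warshall all-pairs shortest-path computation. For each intermediate vertex k = 0, 1, …, 2, update dist[i][j] ← min(dist[i][j], dist[i][k] + dist[k][j]). The final matrix gives, for each (i, j), the minimum total weight of any directed path from i to j (possibly empty when i = j).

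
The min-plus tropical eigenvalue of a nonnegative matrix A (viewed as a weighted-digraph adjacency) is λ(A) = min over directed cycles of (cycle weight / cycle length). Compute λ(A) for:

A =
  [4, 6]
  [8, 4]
λ(A) = 4

Enumerate directed cycles and compute their means (weight / length). Sample:
  cycle 0 → 0: weight = 4, length = 1, mean = 4/1 ≈ 4.000
  cycle 1 → 1: weight = 4, length = 1, mean = 4/1 ≈ 4.000
  cycle 0 → 1 → 0: weight = 14, length = 2, mean = 14/2 ≈ 7.000
  cycle 1 → 0 → 1: weight = 14, length = 2, mean = 14/2 ≈ 7.000
Minimum mean = 4.000, attained e.g. along the cycle 0 → 0 with weight 4 and length 1. So λ(A) = 4/1 = 4.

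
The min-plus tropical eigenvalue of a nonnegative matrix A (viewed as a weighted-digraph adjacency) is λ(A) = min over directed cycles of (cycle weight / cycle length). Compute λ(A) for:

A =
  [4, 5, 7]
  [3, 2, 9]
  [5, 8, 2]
λ(A) = 2

Enumerate directed cycles and compute their means (weight / length). Sample:
  cycle 0 → 0: weight = 4, length = 1, mean = 4/1 ≈ 4.000
  cycle 1 → 1: weight = 2, length = 1, mean = 2/1 ≈ 2.000
  cycle 2 → 2: weight = 2, length = 1, mean = 2/1 ≈ 2.000
  cycle 0 → 1 → 0: weight = 8, length = 2, mean = 8/2 ≈ 4.000
  cycle 0 → 2 → 0: weight = 12, length = 2, mean = 12/2 ≈ 6.000
  cycle 1 → 0 → 1: weight = 8, length = 2, mean = 8/2 ≈ 4.000
Minimum mean = 2.000, attained e.g. along the cycle 1 → 1 with weight 2 and length 1. So λ(A) = 2/1 = 2.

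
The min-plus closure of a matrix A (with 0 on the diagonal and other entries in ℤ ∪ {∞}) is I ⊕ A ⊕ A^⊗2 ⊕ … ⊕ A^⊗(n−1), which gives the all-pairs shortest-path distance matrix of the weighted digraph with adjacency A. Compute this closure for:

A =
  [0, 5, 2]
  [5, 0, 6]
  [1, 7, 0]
Closure =
  [0, 5, 2]
  [5, 0, 6]
  [1, 6, 0]

This is the Floyd-Warshall all-pairs shortest-path computation. For each intermediate vertex k = 0, 1, …, 2, update dist[i][j] ← min(dist[i][j], dist[i][k] + dist[k][j]). The final matrix gives, for each (i, j), the minimum total weight of any directed path from i to j (possibly empty when i = j).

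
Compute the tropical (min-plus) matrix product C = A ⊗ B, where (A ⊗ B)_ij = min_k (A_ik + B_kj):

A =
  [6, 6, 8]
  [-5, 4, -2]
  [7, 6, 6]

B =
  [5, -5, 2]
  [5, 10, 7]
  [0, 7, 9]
A ⊗ B =
  [8, 1, 8]
  [-2, -10, -3]
  [6, 2, 9]

Apply the min-plus product entry-by-entry:
  C[0][0] = min over k of (A[0][0] + B[0][0] = 6 + 5 = 11, A[0][1] + B[1][0] = 6 + 5 = 11, A[0][2] + B[2][0] = 8 + 0 = 8) = 8 (attained at k = 2)
  C[0][1] = min over k of (A[0][0] + B[0][1] = 6 + -5 = 1, A[0][1] + B[1][1] = 6 + 10 = 16, A[0][2] + B[2][1] = 8 + 7 = 15) = 1 (attained at k = 0)
  C[0][2] = min over k of (A[0][0] + B[0][2] = 6 + 2 = 8, A[0][1] + B[1][2] = 6 + 7 = 13, A[0][2] + B[2][2] = 8 + 9 = 17) = 8 (attained at k = 0)
  C[1][0] = min over k of (A[1][0] + B[0][0] = -5 + 5 = 0, A[1][1] + B[1][0] = 4 + 5 = 9, A[1][2] + B[2][0] = -2 + 0 = -2) = -2 (attained at k = 2)
  C[1][1] = min over k of (A[1][0] + B[0][1] = -5 + -5 = -10, A[1][1] + B[1][1] = 4 + 10 = 14, A[1][2] + B[2][1] = -2 + 7 = 5) = -10 (attained at k = 0)
  C[1][2] = min over k of (A[1][0] + B[0][2] = -5 + 2 = -3, A[1][1] + B[1][2] = 4 + 7 = 11, A[1][2] + B[2][2] = -2 + 9 = 7) = -3 (attained at k = 0)
  C[2][0] = min over k of (A[2][0] + B[0][0] = 7 + 5 = 12, A[2][1] + B[1][0] = 6 + 5 = 11, A[2][2] + B[2][0] = 6 + 0 = 6) = 6 (attained at k = 2)
  C[2][1] = min over k of (A[2][0] + B[0][1] = 7 + -5 = 2, A[2][1] + B[1][1] = 6 + 10 = 16, A[2][2] + B[2][1] = 6 + 7 = 13) = 2 (attained at k = 0)
  C[2][2] = min over k of (A[2][0] + B[0][2] = 7 + 2 = 9, A[2][1] + B[1][2] = 6 + 7 = 13, A[2][2] + B[2][2] = 6 + 9 = 15) = 9 (attained at k = 0)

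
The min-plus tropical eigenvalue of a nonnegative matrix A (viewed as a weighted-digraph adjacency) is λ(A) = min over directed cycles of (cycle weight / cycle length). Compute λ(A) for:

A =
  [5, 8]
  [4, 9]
λ(A) = 5

Enumerate directed cycles and compute their means (weight / length). Sample:
  cycle 0 → 0: weight = 5, length = 1, mean = 5/1 ≈ 5.000
  cycle 1 → 1: weight = 9, length = 1, mean = 9/1 ≈ 9.000
  cycle 0 → 1 → 0: weight = 12, length = 2, mean = 12/2 ≈ 6.000
  cycle 1 → 0 → 1: weight = 12, length = 2, mean = 12/2 ≈ 6.000
Minimum mean = 5.000, attained e.g. along the cycle 0 → 0 with weight 5 and length 1. So λ(A) = 5/1 = 5.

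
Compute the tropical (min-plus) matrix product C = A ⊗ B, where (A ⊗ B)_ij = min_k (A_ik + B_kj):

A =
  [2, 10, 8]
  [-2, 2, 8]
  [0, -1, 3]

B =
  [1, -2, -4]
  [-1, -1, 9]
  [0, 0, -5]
A ⊗ B =
  [3, 0, -2]
  [-1, -4, -6]
  [-2, -2, -4]

Apply the min-plus product entry-by-entry:
  C[0][0] = min over k of (A[0][0] + B[0][0] = 2 + 1 = 3, A[0][1] + B[1][0] = 10 + -1 = 9, A[0][2] + B[2][0] = 8 + 0 = 8) = 3 (attained at k = 0)
  C[0][1] = min over k of (A[0][0] + B[0][1] = 2 + -2 = 0, A[0][1] + B[1][1] = 10 + -1 = 9, A[0][2] + B[2][1] = 8 + 0 = 8) = 0 (attained at k = 0)
  C[0][2] = min over k of (A[0][0] + B[0][2] = 2 + -4 = -2, A[0][1] + B[1][2] = 10 + 9 = 19, A[0][2] + B[2][2] = 8 + -5 = 3) = -2 (attained at k = 0)
  C[1][0] = min over k of (A[1][0] + B[0][0] = -2 + 1 = -1, A[1][1] + B[1][0] = 2 + -1 = 1, A[1][2] + B[2][0] = 8 + 0 = 8) = -1 (attained at k = 0)
  C[1][1] = min over k of (A[1][0] + B[0][1] = -2 + -2 = -4, A[1][1] + B[1][1] = 2 + -1 = 1, A[1][2] + B[2][1] = 8 + 0 = 8) = -4 (attained at k = 0)
  C[1][2] = min over k of (A[1][0] + B[0][2] = -2 + -4 = -6, A[1][1] + B[1][2] = 2 + 9 = 11, A[1][2] + B[2][2] = 8 + -5 = 3) = -6 (attained at k = 0)
  C[2][0] = min over k of (A[2][0] + B[0][0] = 0 + 1 = 1, A[2][1] + B[1][0] = -1 + -1 = -2, A[2][2] + B[2][0] = 3 + 0 = 3) = -2 (attained at k = 1)
  C[2][1] = min over k of (A[2][0] + B[0][1] = 0 + -2 = -2, A[2][1] + B[1][1] = -1 + -1 = -2, A[2][2] + B[2][1] = 3 + 0 = 3) = -2 (attained at k = 0)
  C[2][2] = min over k of (A[2][0] + B[0][2] = 0 + -4 = -4, A[2][1] + B[1][2] = -1 + 9 = 8, A[2][2] + B[2][2] = 3 + -5 = -2) = -4 (attained at k = 0)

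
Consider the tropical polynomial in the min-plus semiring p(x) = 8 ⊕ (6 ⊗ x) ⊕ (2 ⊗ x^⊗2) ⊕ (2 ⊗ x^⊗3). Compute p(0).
p(0) = 2

A tropical monomial a ⊗ x^⊗i evaluates to a + i · x. Evaluating each term at x = 0:
  Term 0 contributes 8 + 0 · 0 = 8
  Term 1 contributes 6 + 1 · 0 = 6
  Term 2 contributes 2 + 2 · 0 = 2
  Term 3 contributes 2 + 3 · 0 = 2
p(0) = ⊕ of these = min[8, 6, 2, 2] = 2.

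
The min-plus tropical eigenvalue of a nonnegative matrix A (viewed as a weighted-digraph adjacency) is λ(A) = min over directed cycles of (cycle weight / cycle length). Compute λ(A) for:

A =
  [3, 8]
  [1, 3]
λ(A) = 3

Enumerate directed cycles and compute their means (weight / length). Sample:
  cycle 0 → 0: weight = 3, length = 1, mean = 3/1 ≈ 3.000
  cycle 1 → 1: weight = 3, length = 1, mean = 3/1 ≈ 3.000
  cycle 0 → 1 → 0: weight = 9, length = 2, mean = 9/2 ≈ 4.500
  cycle 1 → 0 → 1: weight = 9, length = 2, mean = 9/2 ≈ 4.500
Minimum mean = 3.000, attained e.g. along the cycle 0 → 0 with weight 3 and length 1. So λ(A) = 3/1 = 3.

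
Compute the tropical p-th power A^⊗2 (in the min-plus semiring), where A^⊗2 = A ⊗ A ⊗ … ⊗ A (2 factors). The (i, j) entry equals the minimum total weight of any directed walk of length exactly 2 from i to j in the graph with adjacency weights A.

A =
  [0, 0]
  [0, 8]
A^⊗2 =
  [0, 0]
  [0, 0]

Each entry (A^⊗2)_ij equals the minimum over all length-2 walks i = v_0 → v_1 → … → v_2 = j of Σ_t A[v_t][v_{t+1}]. For example, for (i, j) = (0, 1) we minimise over 2 possible intermediate vertex sequences; the minimum is 0, attained along the walk 0 → 0 → 1.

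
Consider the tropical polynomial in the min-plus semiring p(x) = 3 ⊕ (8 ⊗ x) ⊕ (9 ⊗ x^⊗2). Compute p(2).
p(2) = 3

A tropical monomial a ⊗ x^⊗i evaluates to a + i · x. Evaluating each term at x = 2:
  Term 0 contributes 3 + 0 · 2 = 3
  Term 1 contributes 8 + 1 · 2 = 10
  Term 2 contributes 9 + 2 · 2 = 13
p(2) = ⊕ of these = min[3, 10, 13] = 3.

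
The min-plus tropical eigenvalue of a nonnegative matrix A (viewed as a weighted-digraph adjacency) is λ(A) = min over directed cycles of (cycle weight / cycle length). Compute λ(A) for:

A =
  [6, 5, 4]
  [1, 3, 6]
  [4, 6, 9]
λ(A) = 3

Enumerate directed cycles and compute their means (weight / length). Sample:
  cycle 0 → 0: weight = 6, length = 1, mean = 6/1 ≈ 6.000
  cycle 1 → 1: weight = 3, length = 1, mean = 3/1 ≈ 3.000
  cycle 2 → 2: weight = 9, length = 1, mean = 9/1 ≈ 9.000
  cycle 0 → 1 → 0: weight = 6, length = 2, mean = 6/2 ≈ 3.000
  cycle 0 → 2 → 0: weight = 8, length = 2, mean = 8/2 ≈ 4.000
  cycle 1 → 0 → 1: weight = 6, length = 2, mean = 6/2 ≈ 3.000
Minimum mean = 3.000, attained e.g. along the cycle 1 → 1 with weight 3 and length 1. So λ(A) = 3/1 = 3.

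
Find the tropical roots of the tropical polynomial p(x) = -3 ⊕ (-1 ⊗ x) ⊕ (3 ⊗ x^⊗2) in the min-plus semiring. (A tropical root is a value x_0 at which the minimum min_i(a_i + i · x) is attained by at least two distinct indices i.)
Roots: {-4, -2}

Each tropical root is a break point of the lower envelope of the lines y = a_i + i · x (there are 3 lines, with slopes 0, 1, ..., 2). Only the lines that attain the minimum somewhere contribute to roots; other lines are dominated. Here the surviving (envelope) indices are i = 2, i = 1, i = 0.
Intersections between consecutive envelope lines give the roots: for adjacent envelope indices i < j the intersection is x = (a_i − a_j) / (j − i). Reading off the sorted break points: {-4, -2}.
Verification: at each break x_0, at least two indices attain the minimum of min_i(a_i + i · x_0).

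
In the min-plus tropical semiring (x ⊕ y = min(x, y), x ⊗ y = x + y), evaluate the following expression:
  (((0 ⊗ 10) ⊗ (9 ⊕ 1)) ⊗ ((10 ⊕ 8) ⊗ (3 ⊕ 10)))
(((0 ⊗ 10) ⊗ (9 ⊕ 1)) ⊗ ((10 ⊕ 8) ⊗ (3 ⊕ 10))) = 22

Expand innermost to outermost. Recall ⊕ takes the minimum of its arguments and ⊗ takes their sum. Working out the expression (((0 ⊗ 10) ⊗ (9 ⊕ 1)) ⊗ ((10 ⊕ 8) ⊗ (3 ⊕ 10))) gives 22.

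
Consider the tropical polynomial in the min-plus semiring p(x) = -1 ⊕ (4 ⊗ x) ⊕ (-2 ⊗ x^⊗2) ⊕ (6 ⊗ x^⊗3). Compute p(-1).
p(-1) = -4

A tropical monomial a ⊗ x^⊗i evaluates to a + i · x. Evaluating each term at x = -1:
  Term 0 contributes -1 + 0 · -1 = -1
  Term 1 contributes 4 + 1 · -1 = 3
  Term 2 contributes -2 + 2 · -1 = -4
  Term 3 contributes 6 + 3 · -1 = 3
p(-1) = ⊕ of these = min[-1, 3, -4, 3] = -4.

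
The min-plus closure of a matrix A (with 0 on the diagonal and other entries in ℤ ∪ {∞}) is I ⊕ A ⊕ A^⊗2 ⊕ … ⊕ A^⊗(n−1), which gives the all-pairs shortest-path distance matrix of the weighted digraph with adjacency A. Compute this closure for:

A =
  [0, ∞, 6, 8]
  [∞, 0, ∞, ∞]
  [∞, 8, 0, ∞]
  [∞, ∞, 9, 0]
Closure =
  [0, 14, 6, 8]
  [∞, 0, ∞, ∞]
  [∞, 8, 0, ∞]
  [∞, 17, 9, 0]

This is the Floyd-Warshall all-pairs shortest-path computation. For each intermediate vertex k = 0, 1, …, 3, update dist[i][j] ← min(dist[i][j], dist[i][k] + dist[k][j]). The final matrix gives, for each (i, j), the minimum total weight of any directed path from i to j (possibly empty when i = j).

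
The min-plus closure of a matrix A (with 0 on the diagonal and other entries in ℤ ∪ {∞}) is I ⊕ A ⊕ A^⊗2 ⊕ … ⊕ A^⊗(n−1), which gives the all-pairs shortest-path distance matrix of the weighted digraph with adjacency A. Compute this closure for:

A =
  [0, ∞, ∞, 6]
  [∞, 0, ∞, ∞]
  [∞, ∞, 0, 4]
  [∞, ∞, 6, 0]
Closure =
  [0, ∞, 12, 6]
  [∞, 0, ∞, ∞]
  [∞, ∞, 0, 4]
  [∞, ∞, 6, 0]

This is the Floyd-Warshall all-pairs shortest-path computation. For each intermediate vertex k = 0, 1, …, 3, update dist[i][j] ← min(dist[i][j], dist[i][k] + dist[k][j]). The final matrix gives, for each (i, j), the minimum total weight of any directed path from i to j (possibly empty when i = j).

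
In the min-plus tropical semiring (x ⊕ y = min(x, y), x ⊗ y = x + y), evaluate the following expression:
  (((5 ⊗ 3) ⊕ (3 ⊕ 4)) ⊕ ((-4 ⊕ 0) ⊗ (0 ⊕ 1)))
(((5 ⊗ 3) ⊕ (3 ⊕ 4)) ⊕ ((-4 ⊕ 0) ⊗ (0 ⊕ 1))) = -4

Expand innermost to outermost. Recall ⊕ takes the minimum of its arguments and ⊗ takes their sum. Working out the expression (((5 ⊗ 3) ⊕ (3 ⊕ 4)) ⊕ ((-4 ⊕ 0) ⊗ (0 ⊕ 1))) gives -4.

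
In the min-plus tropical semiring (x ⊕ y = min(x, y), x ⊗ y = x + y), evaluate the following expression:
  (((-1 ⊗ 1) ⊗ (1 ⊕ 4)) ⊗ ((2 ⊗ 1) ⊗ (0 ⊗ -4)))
(((-1 ⊗ 1) ⊗ (1 ⊕ 4)) ⊗ ((2 ⊗ 1) ⊗ (0 ⊗ -4))) = 0

Expand innermost to outermost. Recall ⊕ takes the minimum of its arguments and ⊗ takes their sum. Working out the expression (((-1 ⊗ 1) ⊗ (1 ⊕ 4)) ⊗ ((2 ⊗ 1) ⊗ (0 ⊗ -4))) gives 0.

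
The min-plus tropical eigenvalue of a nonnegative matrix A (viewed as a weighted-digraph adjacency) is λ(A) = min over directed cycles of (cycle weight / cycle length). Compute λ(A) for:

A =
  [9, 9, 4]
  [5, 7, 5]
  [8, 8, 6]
λ(A) = 17/3

Enumerate directed cycles and compute their means (weight / length). Sample:
  cycle 0 → 0: weight = 9, length = 1, mean = 9/1 ≈ 9.000
  cycle 1 → 1: weight = 7, length = 1, mean = 7/1 ≈ 7.000
  cycle 2 → 2: weight = 6, length = 1, mean = 6/1 ≈ 6.000
  cycle 0 → 1 → 0: weight = 14, length = 2, mean = 14/2 ≈ 7.000
  cycle 0 → 2 → 0: weight = 12, length = 2, mean = 12/2 ≈ 6.000
  cycle 1 → 0 → 1: weight = 14, length = 2, mean = 14/2 ≈ 7.000
Minimum mean = 5.667, attained e.g. along the cycle 0 → 2 → 1 → 0 with weight 17 and length 3. So λ(A) = 17/3 = 17/3.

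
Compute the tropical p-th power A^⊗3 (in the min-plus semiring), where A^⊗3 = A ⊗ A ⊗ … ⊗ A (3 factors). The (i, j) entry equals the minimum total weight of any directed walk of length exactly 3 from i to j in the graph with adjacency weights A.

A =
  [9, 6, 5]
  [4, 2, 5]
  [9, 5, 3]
A^⊗3 =
  [12, 10, 11]
  [8, 6, 9]
  [11, 9, 9]

Each entry (A^⊗3)_ij equals the minimum over all length-3 walks i = v_0 → v_1 → … → v_3 = j of Σ_t A[v_t][v_{t+1}]. For example, for (i, j) = (0, 2) we minimise over 9 possible intermediate vertex sequences; the minimum is 11, attained along the walk 0 → 2 → 2 → 2.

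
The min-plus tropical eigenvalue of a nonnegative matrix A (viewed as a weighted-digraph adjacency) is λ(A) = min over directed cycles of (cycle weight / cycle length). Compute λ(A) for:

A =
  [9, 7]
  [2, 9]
λ(A) = 9/2

Enumerate directed cycles and compute their means (weight / length). Sample:
  cycle 0 → 0: weight = 9, length = 1, mean = 9/1 ≈ 9.000
  cycle 1 → 1: weight = 9, length = 1, mean = 9/1 ≈ 9.000
  cycle 0 → 1 → 0: weight = 9, length = 2, mean = 9/2 ≈ 4.500
  cycle 1 → 0 → 1: weight = 9, length = 2, mean = 9/2 ≈ 4.500
Minimum mean = 4.500, attained e.g. along the cycle 0 → 1 → 0 with weight 9 and length 2. So λ(A) = 9/2 = 9/2.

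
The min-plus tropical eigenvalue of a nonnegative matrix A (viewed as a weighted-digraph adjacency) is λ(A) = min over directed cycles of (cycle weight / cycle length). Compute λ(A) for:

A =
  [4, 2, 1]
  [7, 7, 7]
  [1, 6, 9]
λ(A) = 1

Enumerate directed cycles and compute their means (weight / length). Sample:
  cycle 0 → 0: weight = 4, length = 1, mean = 4/1 ≈ 4.000
  cycle 1 → 1: weight = 7, length = 1, mean = 7/1 ≈ 7.000
  cycle 2 → 2: weight = 9, length = 1, mean = 9/1 ≈ 9.000
  cycle 0 → 1 → 0: weight = 9, length = 2, mean = 9/2 ≈ 4.500
  cycle 0 → 2 → 0: weight = 2, length = 2, mean = 2/2 ≈ 1.000
  cycle 1 → 0 → 1: weight = 9, length = 2, mean = 9/2 ≈ 4.500
Minimum mean = 1.000, attained e.g. along the cycle 0 → 2 → 0 with weight 2 and length 2. So λ(A) = 2/2 = 1.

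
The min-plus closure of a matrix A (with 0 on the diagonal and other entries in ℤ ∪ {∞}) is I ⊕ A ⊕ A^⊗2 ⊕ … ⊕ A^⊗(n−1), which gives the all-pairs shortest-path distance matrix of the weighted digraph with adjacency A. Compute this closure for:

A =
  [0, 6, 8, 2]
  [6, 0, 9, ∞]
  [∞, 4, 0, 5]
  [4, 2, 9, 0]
Closure =
  [0, 4, 8, 2]
  [6, 0, 9, 8]
  [9, 4, 0, 5]
  [4, 2, 9, 0]

This is the Floyd-Warshall all-pairs shortest-path computation. For each intermediate vertex k = 0, 1, …, 3, update dist[i][j] ← min(dist[i][j], dist[i][k] + dist[k][j]). The final matrix gives, for each (i, j), the minimum total weight of any directed path from i to j (possibly empty when i = j).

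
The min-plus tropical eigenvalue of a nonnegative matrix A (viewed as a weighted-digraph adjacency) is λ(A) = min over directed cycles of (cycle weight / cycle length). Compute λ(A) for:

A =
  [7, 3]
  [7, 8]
λ(A) = 5

Enumerate directed cycles and compute their means (weight / length). Sample:
  cycle 0 → 0: weight = 7, length = 1, mean = 7/1 ≈ 7.000
  cycle 1 → 1: weight = 8, length = 1, mean = 8/1 ≈ 8.000
  cycle 0 → 1 → 0: weight = 10, length = 2, mean = 10/2 ≈ 5.000
  cycle 1 → 0 → 1: weight = 10, length = 2, mean = 10/2 ≈ 5.000
Minimum mean = 5.000, attained e.g. along the cycle 0 → 1 → 0 with weight 10 and length 2. So λ(A) = 10/2 = 5.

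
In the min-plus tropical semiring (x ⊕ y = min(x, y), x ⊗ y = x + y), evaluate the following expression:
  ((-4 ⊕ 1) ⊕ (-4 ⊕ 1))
((-4 ⊕ 1) ⊕ (-4 ⊕ 1)) = -4

Expand innermost to outermost. Recall ⊕ takes the minimum of its arguments and ⊗ takes their sum. Working out the expression ((-4 ⊕ 1) ⊕ (-4 ⊕ 1)) gives -4.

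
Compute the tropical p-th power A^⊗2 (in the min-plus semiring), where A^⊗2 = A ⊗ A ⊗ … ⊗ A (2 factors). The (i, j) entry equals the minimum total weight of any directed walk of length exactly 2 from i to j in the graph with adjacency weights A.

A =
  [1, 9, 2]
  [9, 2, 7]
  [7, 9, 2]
A^⊗2 =
  [2, 10, 3]
  [10, 4, 9]
  [8, 11, 4]

Each entry (A^⊗2)_ij equals the minimum over all length-2 walks i = v_0 → v_1 → … → v_2 = j of Σ_t A[v_t][v_{t+1}]. For example, for (i, j) = (0, 2) we minimise over 3 possible intermediate vertex sequences; the minimum is 3, attained along the walk 0 → 0 → 2.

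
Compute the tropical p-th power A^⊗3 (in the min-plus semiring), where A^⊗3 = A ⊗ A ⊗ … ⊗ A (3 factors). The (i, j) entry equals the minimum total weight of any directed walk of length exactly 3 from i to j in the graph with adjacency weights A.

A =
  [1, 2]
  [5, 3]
A^⊗3 =
  [3, 4]
  [7, 8]

Each entry (A^⊗3)_ij equals the minimum over all length-3 walks i = v_0 → v_1 → … → v_3 = j of Σ_t A[v_t][v_{t+1}]. For example, for (i, j) = (0, 1) we minimise over 4 possible intermediate vertex sequences; the minimum is 4, attained along the walk 0 → 0 → 0 → 1.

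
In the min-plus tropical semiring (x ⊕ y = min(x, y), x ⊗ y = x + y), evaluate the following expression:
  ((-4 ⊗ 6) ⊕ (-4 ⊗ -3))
((-4 ⊗ 6) ⊕ (-4 ⊗ -3)) = -7

Expand innermost to outermost. Recall ⊕ takes the minimum of its arguments and ⊗ takes their sum. Working out the expression ((-4 ⊗ 6) ⊕ (-4 ⊗ -3)) gives -7.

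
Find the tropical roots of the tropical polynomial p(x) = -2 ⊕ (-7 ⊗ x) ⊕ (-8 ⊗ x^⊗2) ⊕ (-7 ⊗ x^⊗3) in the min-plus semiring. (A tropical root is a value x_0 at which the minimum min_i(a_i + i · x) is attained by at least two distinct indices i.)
Roots: {-1, 1, 5}

Each tropical root is a break point of the lower envelope of the lines y = a_i + i · x (there are 4 lines, with slopes 0, 1, ..., 3). Only the lines that attain the minimum somewhere contribute to roots; other lines are dominated. Here the surviving (envelope) indices are i = 3, i = 2, i = 1, i = 0.
Intersections between consecutive envelope lines give the roots: for adjacent envelope indices i < j the intersection is x = (a_i − a_j) / (j − i). Reading off the sorted break points: {-1, 1, 5}.
Verification: at each break x_0, at least two indices attain the minimum of min_i(a_i + i · x_0).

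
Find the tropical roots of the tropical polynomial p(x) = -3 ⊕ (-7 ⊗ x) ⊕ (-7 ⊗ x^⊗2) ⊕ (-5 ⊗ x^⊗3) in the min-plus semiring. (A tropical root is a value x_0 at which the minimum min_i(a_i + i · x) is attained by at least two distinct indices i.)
Roots: {-2, 0, 4}

Each tropical root is a break point of the lower envelope of the lines y = a_i + i · x (there are 4 lines, with slopes 0, 1, ..., 3). Only the lines that attain the minimum somewhere contribute to roots; other lines are dominated. Here the surviving (envelope) indices are i = 3, i = 2, i = 1, i = 0.
Intersections between consecutive envelope lines give the roots: for adjacent envelope indices i < j the intersection is x = (a_i − a_j) / (j − i). Reading off the sorted break points: {-2, 0, 4}.
Verification: at each break x_0, at least two indices attain the minimum of min_i(a_i + i · x_0).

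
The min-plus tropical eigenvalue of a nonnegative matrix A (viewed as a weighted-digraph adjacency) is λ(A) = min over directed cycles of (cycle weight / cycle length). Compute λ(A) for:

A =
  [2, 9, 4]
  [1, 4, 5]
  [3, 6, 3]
λ(A) = 2

Enumerate directed cycles and compute their means (weight / length). Sample:
  cycle 0 → 0: weight = 2, length = 1, mean = 2/1 ≈ 2.000
  cycle 1 → 1: weight = 4, length = 1, mean = 4/1 ≈ 4.000
  cycle 2 → 2: weight = 3, length = 1, mean = 3/1 ≈ 3.000
  cycle 0 → 1 → 0: weight = 10, length = 2, mean = 10/2 ≈ 5.000
  cycle 0 → 2 → 0: weight = 7, length = 2, mean = 7/2 ≈ 3.500
  cycle 1 → 0 → 1: weight = 10, length = 2, mean = 10/2 ≈ 5.000
Minimum mean = 2.000, attained e.g. along the cycle 0 → 0 with weight 2 and length 1. So λ(A) = 2/1 = 2.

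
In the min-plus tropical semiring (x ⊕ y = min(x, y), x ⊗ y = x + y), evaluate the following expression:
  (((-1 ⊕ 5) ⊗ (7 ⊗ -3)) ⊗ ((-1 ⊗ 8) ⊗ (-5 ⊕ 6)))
(((-1 ⊕ 5) ⊗ (7 ⊗ -3)) ⊗ ((-1 ⊗ 8) ⊗ (-5 ⊕ 6))) = 5

Expand innermost to outermost. Recall ⊕ takes the minimum of its arguments and ⊗ takes their sum. Working out the expression (((-1 ⊕ 5) ⊗ (7 ⊗ -3)) ⊗ ((-1 ⊗ 8) ⊗ (-5 ⊕ 6))) gives 5.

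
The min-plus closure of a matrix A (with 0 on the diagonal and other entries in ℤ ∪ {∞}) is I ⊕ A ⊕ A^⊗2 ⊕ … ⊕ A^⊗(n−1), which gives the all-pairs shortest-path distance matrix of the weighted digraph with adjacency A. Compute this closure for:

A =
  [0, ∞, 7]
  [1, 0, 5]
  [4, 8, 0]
Closure =
  [0, 15, 7]
  [1, 0, 5]
  [4, 8, 0]

This is the Floyd-Warshall all-pairs shortest-path computation. For each intermediate vertex k = 0, 1, …, 2, update dist[i][j] ← min(dist[i][j], dist[i][k] + dist[k][j]). The final matrix gives, for each (i, j), the minimum total weight of any directed path from i to j (possibly empty when i = j).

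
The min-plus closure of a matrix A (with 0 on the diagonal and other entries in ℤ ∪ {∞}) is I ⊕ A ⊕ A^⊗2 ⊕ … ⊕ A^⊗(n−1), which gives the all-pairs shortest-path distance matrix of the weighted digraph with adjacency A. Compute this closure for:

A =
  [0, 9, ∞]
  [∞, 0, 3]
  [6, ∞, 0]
Closure =
  [0, 9, 12]
  [9, 0, 3]
  [6, 15, 0]

This is the Floyd-Warshall all-pairs shortest-path computation. For each intermediate vertex k = 0, 1, …, 2, update dist[i][j] ← min(dist[i][j], dist[i][k] + dist[k][j]). The final matrix gives, for each (i, j), the minimum total weight of any directed path from i to j (possibly empty when i = j).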